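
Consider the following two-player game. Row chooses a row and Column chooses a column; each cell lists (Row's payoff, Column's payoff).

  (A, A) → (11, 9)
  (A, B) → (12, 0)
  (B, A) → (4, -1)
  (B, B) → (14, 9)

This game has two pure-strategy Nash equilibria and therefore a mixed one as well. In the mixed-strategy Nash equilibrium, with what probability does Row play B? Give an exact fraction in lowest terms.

9/19

Row's mix p on A must make Column indifferent between A and B.
Column's payoff from A: 9p + (-1)(1−p). From B: 0p + 9(1−p).
Set equal: 9p = 10(1−p) → p = 10/19.
Probability on B is 1 − 10/19 = 9/19.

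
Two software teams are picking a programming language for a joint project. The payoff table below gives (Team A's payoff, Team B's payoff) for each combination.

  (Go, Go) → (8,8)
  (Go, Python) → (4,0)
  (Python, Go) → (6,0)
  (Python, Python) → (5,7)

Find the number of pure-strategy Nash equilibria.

2

Both Go: Team A gets 8 (best alternative 6); Team B gets 8 (best alternative 0). Neither deviates — NE.
Both Python: Team A gets 5 (best alternative 4); Team B gets 7 (best alternative 0). Neither deviates — NE.
(Go, Python) is not a NE: Team A would switch to Python (5 > 4).
No other cell survives both best-response checks, so there are 2 pure NE.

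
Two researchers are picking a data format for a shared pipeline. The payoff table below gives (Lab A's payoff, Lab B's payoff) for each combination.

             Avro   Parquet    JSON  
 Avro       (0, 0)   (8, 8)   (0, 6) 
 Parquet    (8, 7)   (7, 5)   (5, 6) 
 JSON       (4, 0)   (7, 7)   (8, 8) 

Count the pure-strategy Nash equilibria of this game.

3

(Avro, Parquet): Lab A gets 8 (best alternative 7); Lab B gets 8 (best alternative 6). Neither deviates — NE.
(Parquet, Avro): Lab A gets 8 (best alternative 4); Lab B gets 7 (best alternative 6). Neither deviates — NE.
Both JSON: Lab A gets 8 (best alternative 5); Lab B gets 8 (best alternative 7). Neither deviates — NE.
Both Avro is not a NE: Lab A would switch to Parquet (8 > 0).
No other cell survives both best-response checks, so there are 3 pure NE.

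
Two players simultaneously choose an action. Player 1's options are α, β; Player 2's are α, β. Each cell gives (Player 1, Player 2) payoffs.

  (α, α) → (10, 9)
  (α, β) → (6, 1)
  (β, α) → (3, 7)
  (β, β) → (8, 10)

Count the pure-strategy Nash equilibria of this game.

2

Both α: Player 1 gets 10 (best alternative 3); Player 2 gets 9 (best alternative 1). Neither deviates — NE.
Both β: Player 1 gets 8 (best alternative 6); Player 2 gets 10 (best alternative 7). Neither deviates — NE.
(β, α) is not a NE: Player 1 would switch to α (10 > 3).
No other cell survives both best-response checks, so there are 2 pure NE.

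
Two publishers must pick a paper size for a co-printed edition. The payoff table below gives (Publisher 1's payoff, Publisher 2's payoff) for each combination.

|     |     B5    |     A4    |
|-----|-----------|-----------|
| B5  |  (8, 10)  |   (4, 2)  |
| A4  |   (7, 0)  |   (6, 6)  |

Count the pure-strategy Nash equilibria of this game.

Both B5: Publisher 1 gets 8 (best alternative 7); Publisher 2 gets 10 (best alternative 2). Neither deviates — NE.
Both A4: Publisher 1 gets 6 (best alternative 4); Publisher 2 gets 6 (best alternative 0). Neither deviates — NE.
(A4, B5) is not a NE: Publisher 1 would switch to B5 (8 > 7).
No other cell survives both best-response checks, so there are 2 pure NE.

2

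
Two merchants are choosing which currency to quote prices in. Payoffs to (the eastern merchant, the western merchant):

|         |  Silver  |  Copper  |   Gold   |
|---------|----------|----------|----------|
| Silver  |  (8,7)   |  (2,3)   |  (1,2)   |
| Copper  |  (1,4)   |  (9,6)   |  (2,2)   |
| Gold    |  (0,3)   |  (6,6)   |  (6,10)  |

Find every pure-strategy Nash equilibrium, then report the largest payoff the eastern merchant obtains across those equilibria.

9

Both Silver is a pure NE (the eastern merchant: 8 ≥ 1; the western merchant: 7 ≥ 3). The eastern merchant gets 8.
Both Copper is a pure NE (the eastern merchant: 9 ≥ 6; the western merchant: 6 ≥ 4). The eastern merchant gets 9.
Both Gold is a pure NE (the eastern merchant: 6 ≥ 2; the western merchant: 10 ≥ 6). The eastern merchant gets 6.
Every other cell has a profitable deviation for at least one player. Highest of {8, 9, 6} is 9.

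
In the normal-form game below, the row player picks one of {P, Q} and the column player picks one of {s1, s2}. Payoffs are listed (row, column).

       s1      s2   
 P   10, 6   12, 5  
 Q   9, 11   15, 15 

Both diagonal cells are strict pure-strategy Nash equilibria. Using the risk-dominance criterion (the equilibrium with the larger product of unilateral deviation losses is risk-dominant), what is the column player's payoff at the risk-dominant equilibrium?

15

At (P, s1): the row player loses 10 − 9 = 1 by deviating; the column player loses 6 − 5 = 1. Product = 1·1 = 1.
At (Q, s2): the row player loses 15 − 12 = 3 by deviating; the column player loses 15 − 11 = 4. Product = 3·4 = 12.
12 > 1, so (Q, s2) is risk-dominant. The column player's payoff there is 15.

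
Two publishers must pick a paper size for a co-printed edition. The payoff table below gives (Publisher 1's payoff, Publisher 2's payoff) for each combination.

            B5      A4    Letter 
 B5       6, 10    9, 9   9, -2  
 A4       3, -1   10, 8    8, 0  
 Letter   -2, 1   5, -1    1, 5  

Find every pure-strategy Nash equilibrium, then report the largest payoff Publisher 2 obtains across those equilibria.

Both B5 is a pure NE (Publisher 1: 6 ≥ 3; Publisher 2: 10 ≥ 9). Publisher 2 gets 10.
Both A4 is a pure NE (Publisher 1: 10 ≥ 9; Publisher 2: 8 ≥ 0). Publisher 2 gets 8.
Every other cell has a profitable deviation for at least one player. Highest of {10, 8} is 10.

10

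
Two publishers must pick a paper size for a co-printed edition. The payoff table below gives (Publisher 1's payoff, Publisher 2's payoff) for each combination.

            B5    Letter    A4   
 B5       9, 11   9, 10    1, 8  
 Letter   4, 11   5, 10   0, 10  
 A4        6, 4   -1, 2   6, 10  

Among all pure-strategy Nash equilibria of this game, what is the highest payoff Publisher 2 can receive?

11

Both B5 is a pure NE (Publisher 1: 9 ≥ 6; Publisher 2: 11 ≥ 10). Publisher 2 gets 11.
Both A4 is a pure NE (Publisher 1: 6 ≥ 1; Publisher 2: 10 ≥ 4). Publisher 2 gets 10.
Every other cell has a profitable deviation for at least one player. Highest of {11, 10} is 11.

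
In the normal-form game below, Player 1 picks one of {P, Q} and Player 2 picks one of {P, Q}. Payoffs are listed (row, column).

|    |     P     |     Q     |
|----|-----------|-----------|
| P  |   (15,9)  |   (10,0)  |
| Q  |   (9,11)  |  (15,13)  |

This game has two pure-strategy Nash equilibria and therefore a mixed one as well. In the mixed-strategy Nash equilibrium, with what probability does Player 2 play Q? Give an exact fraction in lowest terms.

Player 2's mix q on P must make Player 1 indifferent between P and Q.
Player 1's payoff from P: 15q + 10(1−q). From Q: 9q + 15(1−q).
Set equal: 6q = 5(1−q) → q = 5/11.
Probability on Q is 1 − 5/11 = 6/11.

6/11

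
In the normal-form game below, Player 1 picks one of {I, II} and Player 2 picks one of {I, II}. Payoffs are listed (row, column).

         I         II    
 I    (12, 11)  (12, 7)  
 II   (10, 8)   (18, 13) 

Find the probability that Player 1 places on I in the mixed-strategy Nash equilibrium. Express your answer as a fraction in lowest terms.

Player 1's mix p on I must make Player 2 indifferent between I and II.
Player 2's payoff from I: 11p + 8(1−p). From II: 7p + 13(1−p).
Set equal: 4p = 5(1−p) → p = 5/9.

5/9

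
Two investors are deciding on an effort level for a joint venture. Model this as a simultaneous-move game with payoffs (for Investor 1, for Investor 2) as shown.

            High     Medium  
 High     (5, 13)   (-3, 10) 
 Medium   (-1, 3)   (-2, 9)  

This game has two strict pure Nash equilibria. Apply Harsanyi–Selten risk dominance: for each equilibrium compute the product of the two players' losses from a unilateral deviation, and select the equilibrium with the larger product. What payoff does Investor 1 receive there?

5

At both High: Investor 1 loses 5 − (-1) = 6 by deviating; Investor 2 loses 13 − 10 = 3. Product = 6·3 = 18.
At both Medium: Investor 1 loses -2 − (-3) = 1 by deviating; Investor 2 loses 9 − 3 = 6. Product = 1·6 = 6.
18 > 6, so both High is risk-dominant. Investor 1's payoff there is 5.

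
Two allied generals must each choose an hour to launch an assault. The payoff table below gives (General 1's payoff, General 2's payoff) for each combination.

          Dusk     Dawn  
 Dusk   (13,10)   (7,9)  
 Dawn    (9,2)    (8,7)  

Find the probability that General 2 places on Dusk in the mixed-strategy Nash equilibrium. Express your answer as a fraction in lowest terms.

1/5

General 2's mix q on Dusk must make General 1 indifferent between Dusk and Dawn.
General 1's payoff from Dusk: 13q + 7(1−q). From Dawn: 9q + 8(1−q).
Set equal: 4q = 1(1−q) → q = 1/5.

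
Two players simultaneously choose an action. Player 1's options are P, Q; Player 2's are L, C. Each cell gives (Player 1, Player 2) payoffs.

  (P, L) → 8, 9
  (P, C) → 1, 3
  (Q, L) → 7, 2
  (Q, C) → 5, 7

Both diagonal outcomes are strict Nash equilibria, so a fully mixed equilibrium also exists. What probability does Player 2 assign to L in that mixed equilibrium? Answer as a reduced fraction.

4/5

Player 2's mix q on L must make Player 1 indifferent between P and Q.
Player 1's payoff from P: 8q + 1(1−q). From Q: 7q + 5(1−q).
Set equal: 1q = 4(1−q) → q = 4/5.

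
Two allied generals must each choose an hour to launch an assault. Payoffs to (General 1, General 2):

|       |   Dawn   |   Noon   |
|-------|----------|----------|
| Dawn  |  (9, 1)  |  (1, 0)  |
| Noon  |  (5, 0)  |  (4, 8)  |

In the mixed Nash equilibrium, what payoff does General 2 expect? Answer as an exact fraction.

8/9

General 1 mixes with probability p on Dawn, chosen so General 2 is indifferent: 1p + 0(1−p) = 0p + 8(1−p) gives p = 8/9.
General 2's expected payoff is 1·8/9 + 0·1/9 = 8/9.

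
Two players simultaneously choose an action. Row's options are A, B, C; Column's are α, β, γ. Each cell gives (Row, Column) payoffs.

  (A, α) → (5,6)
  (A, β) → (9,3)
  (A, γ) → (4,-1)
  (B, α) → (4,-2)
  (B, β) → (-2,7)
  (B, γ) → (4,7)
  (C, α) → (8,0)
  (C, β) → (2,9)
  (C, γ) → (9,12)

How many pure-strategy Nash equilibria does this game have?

1

(C, γ): Row gets 9 (best alternative 4); Column gets 12 (best alternative 9). Neither deviates — NE.
(B, β) is not a NE: Row would switch to A (9 > -2).
No other cell survives both best-response checks, so there is 1 pure NE.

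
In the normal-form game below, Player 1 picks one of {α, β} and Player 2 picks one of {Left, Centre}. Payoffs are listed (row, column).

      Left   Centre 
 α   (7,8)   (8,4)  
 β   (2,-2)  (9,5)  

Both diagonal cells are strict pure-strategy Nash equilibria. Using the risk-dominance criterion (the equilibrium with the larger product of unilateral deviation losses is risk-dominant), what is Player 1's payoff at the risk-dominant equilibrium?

At (α, Left): Player 1 loses 7 − 2 = 5 by deviating; Player 2 loses 8 − 4 = 4. Product = 5·4 = 20.
At (β, Centre): Player 1 loses 9 − 8 = 1 by deviating; Player 2 loses 5 − (-2) = 7. Product = 1·7 = 7.
20 > 7, so (α, Left) is risk-dominant. Player 1's payoff there is 7.

7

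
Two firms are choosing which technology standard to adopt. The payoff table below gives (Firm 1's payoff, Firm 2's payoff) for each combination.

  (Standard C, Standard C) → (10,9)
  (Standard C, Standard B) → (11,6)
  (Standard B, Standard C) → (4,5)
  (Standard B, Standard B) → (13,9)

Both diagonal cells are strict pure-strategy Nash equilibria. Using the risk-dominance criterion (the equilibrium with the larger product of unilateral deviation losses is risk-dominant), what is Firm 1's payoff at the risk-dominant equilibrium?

10

At both Standard C: Firm 1 loses 10 − 4 = 6 by deviating; Firm 2 loses 9 − 6 = 3. Product = 6·3 = 18.
At both Standard B: Firm 1 loses 13 − 11 = 2 by deviating; Firm 2 loses 9 − 5 = 4. Product = 2·4 = 8.
18 > 8, so both Standard C is risk-dominant. Firm 1's payoff there is 10.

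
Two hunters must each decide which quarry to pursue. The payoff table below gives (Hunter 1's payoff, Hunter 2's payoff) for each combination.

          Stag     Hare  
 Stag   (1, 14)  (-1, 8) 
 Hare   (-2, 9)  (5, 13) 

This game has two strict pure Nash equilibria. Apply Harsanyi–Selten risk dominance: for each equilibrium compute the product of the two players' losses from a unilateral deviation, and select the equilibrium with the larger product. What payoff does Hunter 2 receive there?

At both Stag: Hunter 1 loses 1 − (-2) = 3 by deviating; Hunter 2 loses 14 − 8 = 6. Product = 3·6 = 18.
At both Hare: Hunter 1 loses 5 − (-1) = 6 by deviating; Hunter 2 loses 13 − 9 = 4. Product = 6·4 = 24.
24 > 18, so both Hare is risk-dominant. Hunter 2's payoff there is 13.

13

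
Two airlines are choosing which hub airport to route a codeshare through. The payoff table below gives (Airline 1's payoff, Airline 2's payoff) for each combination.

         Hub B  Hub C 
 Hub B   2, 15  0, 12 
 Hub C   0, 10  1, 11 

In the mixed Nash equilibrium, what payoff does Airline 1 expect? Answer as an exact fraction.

2/3

Airline 2 mixes with probability q on Hub B, chosen so Airline 1 is indifferent: 2q + 0(1−q) = 0q + 1(1−q) gives q = 1/3.
Airline 1's expected payoff (from either row, since indifferent) is 2·1/3 + 0·2/3 = 2/3.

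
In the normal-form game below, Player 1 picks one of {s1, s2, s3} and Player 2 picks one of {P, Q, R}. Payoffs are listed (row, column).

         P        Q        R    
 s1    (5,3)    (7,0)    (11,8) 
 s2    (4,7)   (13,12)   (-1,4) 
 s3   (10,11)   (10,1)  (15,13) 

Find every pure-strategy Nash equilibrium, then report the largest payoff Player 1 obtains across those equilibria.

(s2, Q) is a pure NE (Player 1: 13 ≥ 10; Player 2: 12 ≥ 7). Player 1 gets 13.
(s3, R) is a pure NE (Player 1: 15 ≥ 11; Player 2: 13 ≥ 11). Player 1 gets 15.
Every other cell has a profitable deviation for at least one player. Highest of {13, 15} is 15.

15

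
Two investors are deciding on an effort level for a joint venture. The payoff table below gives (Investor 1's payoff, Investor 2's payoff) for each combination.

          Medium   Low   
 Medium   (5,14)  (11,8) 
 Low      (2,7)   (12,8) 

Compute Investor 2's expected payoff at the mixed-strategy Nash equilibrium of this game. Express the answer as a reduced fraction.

8

Investor 1 mixes with probability p on Medium, chosen so Investor 2 is indifferent: 14p + 7(1−p) = 8p + 8(1−p) gives p = 1/7.
Investor 2's expected payoff is 14·1/7 + 7·6/7 = 8.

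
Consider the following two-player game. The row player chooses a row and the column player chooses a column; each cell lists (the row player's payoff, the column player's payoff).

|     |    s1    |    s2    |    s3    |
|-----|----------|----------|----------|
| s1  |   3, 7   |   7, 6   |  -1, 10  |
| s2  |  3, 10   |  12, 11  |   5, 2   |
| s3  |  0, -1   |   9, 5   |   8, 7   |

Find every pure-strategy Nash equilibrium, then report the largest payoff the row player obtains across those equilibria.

12

Both s2 is a pure NE (the row player: 12 ≥ 9; the column player: 11 ≥ 10). The row player gets 12.
Both s3 is a pure NE (the row player: 8 ≥ 5; the column player: 7 ≥ 5). The row player gets 8.
Every other cell has a profitable deviation for at least one player. Highest of {12, 8} is 12.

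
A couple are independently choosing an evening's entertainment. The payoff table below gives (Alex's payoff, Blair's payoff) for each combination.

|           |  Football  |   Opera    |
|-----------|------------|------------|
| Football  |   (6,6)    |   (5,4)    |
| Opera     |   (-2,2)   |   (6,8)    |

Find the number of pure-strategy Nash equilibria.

2

Both Football: Alex gets 6 (best alternative -2); Blair gets 6 (best alternative 4). Neither deviates — NE.
Both Opera: Alex gets 6 (best alternative 5); Blair gets 8 (best alternative 2). Neither deviates — NE.
(Opera, Football) is not a NE: Alex would switch to Football (6 > -2).
No other cell survives both best-response checks, so there are 2 pure NE.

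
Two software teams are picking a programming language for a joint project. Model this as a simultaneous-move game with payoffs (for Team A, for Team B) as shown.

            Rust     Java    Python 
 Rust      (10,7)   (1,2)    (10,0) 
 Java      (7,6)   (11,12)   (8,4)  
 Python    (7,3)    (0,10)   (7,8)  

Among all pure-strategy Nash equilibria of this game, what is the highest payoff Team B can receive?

Both Rust is a pure NE (Team A: 10 ≥ 7; Team B: 7 ≥ 2). Team B gets 7.
Both Java is a pure NE (Team A: 11 ≥ 1; Team B: 12 ≥ 6). Team B gets 12.
Every other cell has a profitable deviation for at least one player. Highest of {7, 12} is 12.

12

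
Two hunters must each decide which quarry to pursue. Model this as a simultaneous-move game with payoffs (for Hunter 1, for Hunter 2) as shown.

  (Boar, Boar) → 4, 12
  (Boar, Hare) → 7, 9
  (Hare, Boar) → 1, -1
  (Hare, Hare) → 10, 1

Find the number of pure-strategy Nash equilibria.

Both Boar: Hunter 1 gets 4 (best alternative 1); Hunter 2 gets 12 (best alternative 9). Neither deviates — NE.
Both Hare: Hunter 1 gets 10 (best alternative 7); Hunter 2 gets 1 (best alternative -1). Neither deviates — NE.
(Boar, Hare) is not a NE: Hunter 1 would switch to Hare (10 > 7).
No other cell survives both best-response checks, so there are 2 pure NE.

2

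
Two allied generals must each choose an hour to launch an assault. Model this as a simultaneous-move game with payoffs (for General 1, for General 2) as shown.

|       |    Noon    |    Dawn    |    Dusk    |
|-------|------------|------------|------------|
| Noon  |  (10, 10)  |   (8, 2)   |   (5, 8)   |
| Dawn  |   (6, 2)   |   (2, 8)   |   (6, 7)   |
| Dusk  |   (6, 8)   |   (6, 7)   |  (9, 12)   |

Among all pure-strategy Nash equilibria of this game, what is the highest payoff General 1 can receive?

Both Noon is a pure NE (General 1: 10 ≥ 6; General 2: 10 ≥ 8). General 1 gets 10.
Both Dusk is a pure NE (General 1: 9 ≥ 6; General 2: 12 ≥ 8). General 1 gets 9.
Every other cell has a profitable deviation for at least one player. Highest of {10, 9} is 10.

10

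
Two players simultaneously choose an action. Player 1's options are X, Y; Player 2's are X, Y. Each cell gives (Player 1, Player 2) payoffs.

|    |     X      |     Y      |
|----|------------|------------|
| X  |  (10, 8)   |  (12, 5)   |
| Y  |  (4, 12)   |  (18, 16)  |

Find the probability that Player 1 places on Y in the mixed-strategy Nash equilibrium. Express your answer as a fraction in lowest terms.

Player 1's mix p on X must make Player 2 indifferent between X and Y.
Player 2's payoff from X: 8p + 12(1−p). From Y: 5p + 16(1−p).
Set equal: 3p = 4(1−p) → p = 4/7.
Probability on Y is 1 − 4/7 = 3/7.

3/7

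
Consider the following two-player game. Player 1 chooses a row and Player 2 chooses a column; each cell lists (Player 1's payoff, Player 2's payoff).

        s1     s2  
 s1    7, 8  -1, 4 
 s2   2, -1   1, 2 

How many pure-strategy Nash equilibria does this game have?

Both s1: Player 1 gets 7 (best alternative 2); Player 2 gets 8 (best alternative 4). Neither deviates — NE.
Both s2: Player 1 gets 1 (best alternative -1); Player 2 gets 2 (best alternative -1). Neither deviates — NE.
(s1, s2) is not a NE: Player 1 would switch to s2 (1 > -1).
No other cell survives both best-response checks, so there are 2 pure NE.

2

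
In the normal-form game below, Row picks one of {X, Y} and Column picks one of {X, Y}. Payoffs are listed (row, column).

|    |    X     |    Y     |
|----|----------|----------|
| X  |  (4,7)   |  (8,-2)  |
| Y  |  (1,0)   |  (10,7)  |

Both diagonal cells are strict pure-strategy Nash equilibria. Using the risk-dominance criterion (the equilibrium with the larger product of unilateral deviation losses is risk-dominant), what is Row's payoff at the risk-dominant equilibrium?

4

At both X: Row loses 4 − 1 = 3 by deviating; Column loses 7 − (-2) = 9. Product = 3·9 = 27.
At both Y: Row loses 10 − 8 = 2 by deviating; Column loses 7 − 0 = 7. Product = 2·7 = 14.
27 > 14, so both X is risk-dominant. Row's payoff there is 4.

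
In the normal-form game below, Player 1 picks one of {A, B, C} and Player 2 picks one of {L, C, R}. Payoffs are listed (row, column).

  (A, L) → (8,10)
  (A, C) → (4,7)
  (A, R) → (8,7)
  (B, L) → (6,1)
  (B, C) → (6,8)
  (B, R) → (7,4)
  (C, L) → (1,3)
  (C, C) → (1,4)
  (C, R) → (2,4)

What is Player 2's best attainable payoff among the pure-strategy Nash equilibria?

(A, L) is a pure NE (Player 1: 8 ≥ 6; Player 2: 10 ≥ 7). Player 2 gets 10.
(B, C) is a pure NE (Player 1: 6 ≥ 4; Player 2: 8 ≥ 4). Player 2 gets 8.
Every other cell has a profitable deviation for at least one player. Highest of {10, 8} is 10.

10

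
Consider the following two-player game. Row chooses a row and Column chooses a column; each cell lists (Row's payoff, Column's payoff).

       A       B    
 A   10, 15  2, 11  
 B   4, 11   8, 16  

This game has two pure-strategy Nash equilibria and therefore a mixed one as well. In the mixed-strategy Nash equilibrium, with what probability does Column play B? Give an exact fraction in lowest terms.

Column's mix q on A must make Row indifferent between A and B.
Row's payoff from A: 10q + 2(1−q). From B: 4q + 8(1−q).
Set equal: 6q = 6(1−q) → q = 6/12 = 1/2.
Probability on B is 1 − 1/2 = 1/2.

1/2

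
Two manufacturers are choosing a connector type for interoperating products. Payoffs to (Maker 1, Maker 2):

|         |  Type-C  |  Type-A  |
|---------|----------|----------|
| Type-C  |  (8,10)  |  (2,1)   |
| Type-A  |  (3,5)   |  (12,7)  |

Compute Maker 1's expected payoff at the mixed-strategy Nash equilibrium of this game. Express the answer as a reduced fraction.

Maker 2 mixes with probability q on Type-C, chosen so Maker 1 is indifferent: 8q + 2(1−q) = 3q + 12(1−q) gives q = 2/3.
Maker 1's expected payoff (from either row, since indifferent) is 8·2/3 + 2·1/3 = 6.

6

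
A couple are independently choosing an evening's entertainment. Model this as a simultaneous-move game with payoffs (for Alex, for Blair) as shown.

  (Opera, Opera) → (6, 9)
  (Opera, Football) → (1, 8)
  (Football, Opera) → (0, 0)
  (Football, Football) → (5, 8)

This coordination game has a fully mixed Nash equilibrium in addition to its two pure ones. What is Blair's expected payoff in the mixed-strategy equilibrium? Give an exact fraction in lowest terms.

8

Alex mixes with probability p on Opera, chosen so Blair is indifferent: 9p + 0(1−p) = 8p + 8(1−p) gives p = 8/9.
Blair's expected payoff is 9·8/9 + 0·1/9 = 8.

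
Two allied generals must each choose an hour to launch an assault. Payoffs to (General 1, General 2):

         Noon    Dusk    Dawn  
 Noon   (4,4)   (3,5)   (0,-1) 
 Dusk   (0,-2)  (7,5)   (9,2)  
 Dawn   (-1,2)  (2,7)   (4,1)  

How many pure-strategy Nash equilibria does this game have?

Both Dusk: General 1 gets 7 (best alternative 3); General 2 gets 5 (best alternative 2). Neither deviates — NE.
Both Dawn is not a NE: General 1 would switch to Dusk (9 > 4).
No other cell survives both best-response checks, so there is 1 pure NE.

1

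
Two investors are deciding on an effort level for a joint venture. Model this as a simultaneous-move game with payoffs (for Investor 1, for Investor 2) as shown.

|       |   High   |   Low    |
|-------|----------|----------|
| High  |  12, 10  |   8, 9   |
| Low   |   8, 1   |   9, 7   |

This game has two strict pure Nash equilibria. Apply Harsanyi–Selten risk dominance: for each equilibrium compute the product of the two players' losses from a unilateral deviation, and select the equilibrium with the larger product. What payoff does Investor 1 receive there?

9

At both High: Investor 1 loses 12 − 8 = 4 by deviating; Investor 2 loses 10 − 9 = 1. Product = 4·1 = 4.
At both Low: Investor 1 loses 9 − 8 = 1 by deviating; Investor 2 loses 7 − 1 = 6. Product = 1·6 = 6.
6 > 4, so both Low is risk-dominant. Investor 1's payoff there is 9.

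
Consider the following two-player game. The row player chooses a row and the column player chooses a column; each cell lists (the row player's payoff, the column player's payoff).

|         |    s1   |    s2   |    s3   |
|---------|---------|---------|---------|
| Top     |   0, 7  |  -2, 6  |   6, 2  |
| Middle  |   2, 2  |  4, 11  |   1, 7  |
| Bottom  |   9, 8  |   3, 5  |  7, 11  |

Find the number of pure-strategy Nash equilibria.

2

(Middle, s2): the row player gets 4 (best alternative 3); the column player gets 11 (best alternative 7). Neither deviates — NE.
(Bottom, s3): the row player gets 7 (best alternative 6); the column player gets 11 (best alternative 8). Neither deviates — NE.
(Top, s1) is not a NE: the row player would switch to Bottom (9 > 0).
No other cell survives both best-response checks, so there are 2 pure NE.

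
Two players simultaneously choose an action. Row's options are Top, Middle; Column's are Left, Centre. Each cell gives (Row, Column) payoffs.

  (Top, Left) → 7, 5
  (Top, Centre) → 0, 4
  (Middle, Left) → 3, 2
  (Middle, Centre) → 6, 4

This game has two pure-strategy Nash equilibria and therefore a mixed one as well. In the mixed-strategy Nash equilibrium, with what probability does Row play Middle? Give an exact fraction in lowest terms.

Row's mix p on Top must make Column indifferent between Left and Centre.
Column's payoff from Left: 5p + 2(1−p). From Centre: 4p + 4(1−p).
Set equal: 1p = 2(1−p) → p = 2/3.
Probability on Middle is 1 − 2/3 = 1/3.

1/3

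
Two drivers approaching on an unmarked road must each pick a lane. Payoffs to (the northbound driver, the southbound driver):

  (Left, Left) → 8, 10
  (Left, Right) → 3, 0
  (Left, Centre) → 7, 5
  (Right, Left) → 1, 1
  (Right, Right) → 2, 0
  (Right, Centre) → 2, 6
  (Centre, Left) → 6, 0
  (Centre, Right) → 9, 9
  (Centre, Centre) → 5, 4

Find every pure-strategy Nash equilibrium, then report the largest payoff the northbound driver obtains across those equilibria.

9

Both Left is a pure NE (the northbound driver: 8 ≥ 6; the southbound driver: 10 ≥ 5). The northbound driver gets 8.
(Centre, Right) is a pure NE (the northbound driver: 9 ≥ 3; the southbound driver: 9 ≥ 4). The northbound driver gets 9.
Every other cell has a profitable deviation for at least one player. Highest of {8, 9} is 9.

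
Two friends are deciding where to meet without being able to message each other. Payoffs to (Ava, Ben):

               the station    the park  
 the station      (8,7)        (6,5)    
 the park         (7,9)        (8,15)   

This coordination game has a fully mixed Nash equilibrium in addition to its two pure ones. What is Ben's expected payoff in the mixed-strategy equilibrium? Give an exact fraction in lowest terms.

Ava mixes with probability p on the station, chosen so Ben is indifferent: 7p + 9(1−p) = 5p + 15(1−p) gives p = 3/4.
Ben's expected payoff is 7·3/4 + 9·1/4 = 15/2.

15/2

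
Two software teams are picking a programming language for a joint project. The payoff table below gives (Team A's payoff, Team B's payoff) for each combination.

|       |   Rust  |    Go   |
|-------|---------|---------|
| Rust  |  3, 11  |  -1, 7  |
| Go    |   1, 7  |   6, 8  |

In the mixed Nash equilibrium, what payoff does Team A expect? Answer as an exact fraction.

19/9

Team B mixes with probability q on Rust, chosen so Team A is indifferent: 3q + (-1)(1−q) = 1q + 6(1−q) gives q = 7/9.
Team A's expected payoff (from either row, since indifferent) is 3·7/9 + (-1)·2/9 = 19/9.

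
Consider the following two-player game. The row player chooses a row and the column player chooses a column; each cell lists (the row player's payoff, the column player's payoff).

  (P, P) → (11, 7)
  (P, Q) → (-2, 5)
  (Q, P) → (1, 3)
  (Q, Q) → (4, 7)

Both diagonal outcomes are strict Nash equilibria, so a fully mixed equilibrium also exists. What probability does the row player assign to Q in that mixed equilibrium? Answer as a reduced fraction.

1/3

The row player's mix p on P must make the column player indifferent between P and Q.
The column player's payoff from P: 7p + 3(1−p). From Q: 5p + 7(1−p).
Set equal: 2p = 4(1−p) → p = 4/6 = 2/3.
Probability on Q is 1 − 2/3 = 1/3.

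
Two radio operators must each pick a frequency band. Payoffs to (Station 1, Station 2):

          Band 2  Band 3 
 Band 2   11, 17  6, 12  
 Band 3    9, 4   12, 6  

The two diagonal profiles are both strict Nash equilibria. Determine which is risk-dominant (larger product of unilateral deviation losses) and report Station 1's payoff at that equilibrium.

12

At both Band 2: Station 1 loses 11 − 9 = 2 by deviating; Station 2 loses 17 − 12 = 5. Product = 2·5 = 10.
At both Band 3: Station 1 loses 12 − 6 = 6 by deviating; Station 2 loses 6 − 4 = 2. Product = 6·2 = 12.
12 > 10, so both Band 3 is risk-dominant. Station 1's payoff there is 12.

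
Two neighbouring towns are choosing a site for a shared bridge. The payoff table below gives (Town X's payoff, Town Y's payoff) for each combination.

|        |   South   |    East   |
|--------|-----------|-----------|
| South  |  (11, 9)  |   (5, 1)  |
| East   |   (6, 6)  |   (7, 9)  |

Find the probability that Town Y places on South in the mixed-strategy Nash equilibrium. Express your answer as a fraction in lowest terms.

Town Y's mix q on South must make Town X indifferent between South and East.
Town X's payoff from South: 11q + 5(1−q). From East: 6q + 7(1−q).
Set equal: 5q = 2(1−q) → q = 2/7.

2/7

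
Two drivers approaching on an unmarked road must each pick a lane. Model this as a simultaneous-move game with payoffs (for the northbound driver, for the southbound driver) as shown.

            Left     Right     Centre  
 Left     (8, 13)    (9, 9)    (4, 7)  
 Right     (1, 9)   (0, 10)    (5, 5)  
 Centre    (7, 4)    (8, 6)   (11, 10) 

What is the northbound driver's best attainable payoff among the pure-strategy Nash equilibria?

11

Both Left is a pure NE (the northbound driver: 8 ≥ 7; the southbound driver: 13 ≥ 9). The northbound driver gets 8.
Both Centre is a pure NE (the northbound driver: 11 ≥ 5; the southbound driver: 10 ≥ 6). The northbound driver gets 11.
Every other cell has a profitable deviation for at least one player. Highest of {8, 11} is 11.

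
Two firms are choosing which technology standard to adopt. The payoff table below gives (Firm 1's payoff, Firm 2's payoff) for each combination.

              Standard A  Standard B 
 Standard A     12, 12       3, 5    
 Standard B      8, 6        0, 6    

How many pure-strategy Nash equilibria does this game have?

1

Both Standard A: Firm 1 gets 12 (best alternative 8); Firm 2 gets 12 (best alternative 5). Neither deviates — NE.
Both Standard B is not a NE: Firm 1 would switch to Standard A (3 > 0).
No other cell survives both best-response checks, so there is 1 pure NE.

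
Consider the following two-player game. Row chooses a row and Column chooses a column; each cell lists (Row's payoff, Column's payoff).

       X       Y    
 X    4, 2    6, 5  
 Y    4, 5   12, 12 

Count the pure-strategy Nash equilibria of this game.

1

Both Y: Row gets 12 (best alternative 6); Column gets 12 (best alternative 5). Neither deviates — NE.
Both X is not a NE: Column would switch to Y (5 > 2).
No other cell survives both best-response checks, so there is 1 pure NE.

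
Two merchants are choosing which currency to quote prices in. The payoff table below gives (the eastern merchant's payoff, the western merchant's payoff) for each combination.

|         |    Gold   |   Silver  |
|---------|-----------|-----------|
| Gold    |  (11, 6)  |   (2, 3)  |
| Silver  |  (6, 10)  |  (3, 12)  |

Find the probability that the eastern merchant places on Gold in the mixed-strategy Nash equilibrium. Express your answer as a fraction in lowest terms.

The eastern merchant's mix p on Gold must make the western merchant indifferent between Gold and Silver.
The western merchant's payoff from Gold: 6p + 10(1−p). From Silver: 3p + 12(1−p).
Set equal: 3p = 2(1−p) → p = 2/5.

2/5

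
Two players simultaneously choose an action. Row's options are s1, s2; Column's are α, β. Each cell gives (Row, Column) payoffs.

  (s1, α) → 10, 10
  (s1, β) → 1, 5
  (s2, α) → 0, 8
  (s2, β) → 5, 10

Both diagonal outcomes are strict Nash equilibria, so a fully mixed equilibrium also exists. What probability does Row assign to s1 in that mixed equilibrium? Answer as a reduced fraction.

2/7

Row's mix p on s1 must make Column indifferent between α and β.
Column's payoff from α: 10p + 8(1−p). From β: 5p + 10(1−p).
Set equal: 5p = 2(1−p) → p = 2/7.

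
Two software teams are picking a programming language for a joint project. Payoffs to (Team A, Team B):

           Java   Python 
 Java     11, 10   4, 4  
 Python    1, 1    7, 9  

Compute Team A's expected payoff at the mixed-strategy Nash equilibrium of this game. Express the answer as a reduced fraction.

Team B mixes with probability q on Java, chosen so Team A is indifferent: 11q + 4(1−q) = 1q + 7(1−q) gives q = 3/13.
Team A's expected payoff (from either row, since indifferent) is 11·3/13 + 4·10/13 = 73/13.

73/13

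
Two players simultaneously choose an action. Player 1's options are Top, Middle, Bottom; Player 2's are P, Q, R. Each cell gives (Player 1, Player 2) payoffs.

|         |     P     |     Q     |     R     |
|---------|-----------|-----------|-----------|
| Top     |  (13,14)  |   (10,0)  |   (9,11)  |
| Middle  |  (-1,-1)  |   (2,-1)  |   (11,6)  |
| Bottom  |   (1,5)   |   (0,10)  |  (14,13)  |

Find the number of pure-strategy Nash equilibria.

(Top, P): Player 1 gets 13 (best alternative 1); Player 2 gets 14 (best alternative 11). Neither deviates — NE.
(Bottom, R): Player 1 gets 14 (best alternative 11); Player 2 gets 13 (best alternative 10). Neither deviates — NE.
(Middle, Q) is not a NE: Player 1 would switch to Top (10 > 2).
No other cell survives both best-response checks, so there are 2 pure NE.

2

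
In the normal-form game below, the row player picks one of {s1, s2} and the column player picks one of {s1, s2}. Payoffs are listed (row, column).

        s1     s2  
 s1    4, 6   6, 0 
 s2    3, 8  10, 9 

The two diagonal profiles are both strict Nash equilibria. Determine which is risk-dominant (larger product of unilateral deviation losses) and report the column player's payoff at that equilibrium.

At both s1: the row player loses 4 − 3 = 1 by deviating; the column player loses 6 − 0 = 6. Product = 1·6 = 6.
At both s2: the row player loses 10 − 6 = 4 by deviating; the column player loses 9 − 8 = 1. Product = 4·1 = 4.
6 > 4, so both s1 is risk-dominant. The column player's payoff there is 6.

6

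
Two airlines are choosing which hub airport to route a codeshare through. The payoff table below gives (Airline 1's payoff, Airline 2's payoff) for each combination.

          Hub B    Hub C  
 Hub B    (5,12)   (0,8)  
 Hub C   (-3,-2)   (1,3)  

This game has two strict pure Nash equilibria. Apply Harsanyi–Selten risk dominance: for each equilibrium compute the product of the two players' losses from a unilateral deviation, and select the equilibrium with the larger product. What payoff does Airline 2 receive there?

12

At both Hub B: Airline 1 loses 5 − (-3) = 8 by deviating; Airline 2 loses 12 − 8 = 4. Product = 8·4 = 32.
At both Hub C: Airline 1 loses 1 − 0 = 1 by deviating; Airline 2 loses 3 − (-2) = 5. Product = 1·5 = 5.
32 > 5, so both Hub B is risk-dominant. Airline 2's payoff there is 12.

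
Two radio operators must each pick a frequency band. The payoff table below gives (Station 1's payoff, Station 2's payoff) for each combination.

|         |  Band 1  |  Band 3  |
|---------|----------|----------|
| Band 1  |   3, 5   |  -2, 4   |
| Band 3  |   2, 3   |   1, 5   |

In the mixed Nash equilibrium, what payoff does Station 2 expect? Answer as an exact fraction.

13/3

Station 1 mixes with probability p on Band 1, chosen so Station 2 is indifferent: 5p + 3(1−p) = 4p + 5(1−p) gives p = 2/3.
Station 2's expected payoff is 5·2/3 + 3·1/3 = 13/3.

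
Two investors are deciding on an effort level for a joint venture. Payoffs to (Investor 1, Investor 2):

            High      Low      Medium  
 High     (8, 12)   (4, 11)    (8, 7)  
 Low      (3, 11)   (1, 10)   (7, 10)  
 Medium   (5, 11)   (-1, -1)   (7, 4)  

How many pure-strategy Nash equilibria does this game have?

Both High: Investor 1 gets 8 (best alternative 5); Investor 2 gets 12 (best alternative 11). Neither deviates — NE.
Both Medium is not a NE: Investor 1 would switch to High (8 > 7).
No other cell survives both best-response checks, so there is 1 pure NE.

1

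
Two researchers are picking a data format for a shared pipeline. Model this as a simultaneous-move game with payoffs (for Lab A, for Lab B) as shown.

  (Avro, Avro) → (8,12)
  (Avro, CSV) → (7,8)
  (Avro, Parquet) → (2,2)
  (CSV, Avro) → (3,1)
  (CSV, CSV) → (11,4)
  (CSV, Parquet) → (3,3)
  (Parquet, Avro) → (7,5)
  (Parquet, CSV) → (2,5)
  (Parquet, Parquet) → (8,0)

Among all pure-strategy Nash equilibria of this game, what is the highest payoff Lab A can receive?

11

Both Avro is a pure NE (Lab A: 8 ≥ 7; Lab B: 12 ≥ 8). Lab A gets 8.
Both CSV is a pure NE (Lab A: 11 ≥ 7; Lab B: 4 ≥ 3). Lab A gets 11.
Every other cell has a profitable deviation for at least one player. Highest of {8, 11} is 11.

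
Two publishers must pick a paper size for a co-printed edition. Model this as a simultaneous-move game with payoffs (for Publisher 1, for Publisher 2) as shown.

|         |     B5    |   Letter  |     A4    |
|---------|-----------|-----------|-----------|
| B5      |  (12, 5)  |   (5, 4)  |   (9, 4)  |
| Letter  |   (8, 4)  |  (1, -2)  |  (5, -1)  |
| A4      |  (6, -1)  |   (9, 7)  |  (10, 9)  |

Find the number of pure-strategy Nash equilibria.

2

Both B5: Publisher 1 gets 12 (best alternative 8); Publisher 2 gets 5 (best alternative 4). Neither deviates — NE.
Both A4: Publisher 1 gets 10 (best alternative 9); Publisher 2 gets 9 (best alternative 7). Neither deviates — NE.
Both Letter is not a NE: Publisher 1 would switch to A4 (9 > 1).
No other cell survives both best-response checks, so there are 2 pure NE.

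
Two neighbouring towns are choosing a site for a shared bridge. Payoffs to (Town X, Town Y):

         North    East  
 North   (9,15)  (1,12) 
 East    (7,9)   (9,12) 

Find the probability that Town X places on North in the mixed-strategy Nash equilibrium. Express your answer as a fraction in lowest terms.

Town X's mix p on North must make Town Y indifferent between North and East.
Town Y's payoff from North: 15p + 9(1−p). From East: 12p + 12(1−p).
Set equal: 3p = 3(1−p) → p = 3/6 = 1/2.

1/2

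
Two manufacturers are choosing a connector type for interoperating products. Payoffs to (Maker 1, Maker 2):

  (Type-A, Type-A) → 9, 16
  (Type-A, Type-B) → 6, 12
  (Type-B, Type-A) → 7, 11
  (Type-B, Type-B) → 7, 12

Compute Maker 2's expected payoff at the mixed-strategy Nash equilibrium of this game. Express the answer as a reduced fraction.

12

Maker 1 mixes with probability p on Type-A, chosen so Maker 2 is indifferent: 16p + 11(1−p) = 12p + 12(1−p) gives p = 1/5.
Maker 2's expected payoff is 16·1/5 + 11·4/5 = 12.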